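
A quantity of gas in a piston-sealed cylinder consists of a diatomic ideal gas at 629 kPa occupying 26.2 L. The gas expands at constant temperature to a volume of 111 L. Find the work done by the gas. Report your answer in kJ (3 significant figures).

Isothermal: W = nRT ln(V₂/V₁) = P₁V₁ ln(V₂/V₁).
P₁V₁ = (629 kPa)(26.2 L) = 16480 J.
W = 16480 × ln(111/26.2) = 16480 × 1.444
W_by_gas = 23793 J.

W ≈ 23.8 kJ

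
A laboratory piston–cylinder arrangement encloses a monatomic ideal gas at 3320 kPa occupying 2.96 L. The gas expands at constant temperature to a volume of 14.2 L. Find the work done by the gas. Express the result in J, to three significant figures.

W ≈ 15400 J

Isothermal: W = nRT ln(V₂/V₁) = P₁V₁ ln(V₂/V₁).
P₁V₁ = (3320 kPa)(2.96 L) = 9827 J.
W = 9827 × ln(14.2/2.96) = 9827 × 1.568
W_by_gas = 15410 J.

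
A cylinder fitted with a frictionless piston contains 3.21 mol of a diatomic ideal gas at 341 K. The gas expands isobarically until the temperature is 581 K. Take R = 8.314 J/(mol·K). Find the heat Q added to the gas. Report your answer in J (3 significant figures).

Q ≈ 22400 J

Isobaric: W = nRΔT = (3.21)(8.314)(240) = 6405 J.
ΔU = nCᵥΔT with Cᵥ = 5R/2: ΔU = (3.21)(20.79)(240) = 16013 J.
Q = ΔU + W = 16013 + 6405 = 22418 J.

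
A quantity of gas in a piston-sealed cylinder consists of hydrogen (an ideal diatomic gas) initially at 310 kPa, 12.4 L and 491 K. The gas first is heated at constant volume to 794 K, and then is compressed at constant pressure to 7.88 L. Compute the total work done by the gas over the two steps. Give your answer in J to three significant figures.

Step 1 (isochoric): W = 0 (constant volume).
After step 1: P = 501.3 kPa (V unchanged).
Step 2 (isobaric): W = PΔV = (501.3 kPa)(7.88 − 12.4 L) = -2266 J.
W_total = 0 − 2266 = -2266 J.

W_total ≈ -2270 J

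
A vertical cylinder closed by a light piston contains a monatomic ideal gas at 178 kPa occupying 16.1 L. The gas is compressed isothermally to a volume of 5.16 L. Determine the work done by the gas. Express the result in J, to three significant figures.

Isothermal: W = nRT ln(V₂/V₁) = P₁V₁ ln(V₂/V₁).
P₁V₁ = (178 kPa)(16.1 L) = 2866 J.
W = 2866 × ln(5.16/16.1) = 2866 × -1.138
W_by_gas = -3261 J.

W ≈ -3260 J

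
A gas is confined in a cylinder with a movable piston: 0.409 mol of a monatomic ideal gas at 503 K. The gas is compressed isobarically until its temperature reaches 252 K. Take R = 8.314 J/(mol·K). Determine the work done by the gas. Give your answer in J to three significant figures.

W ≈ -854 J

Isobaric: W = P ΔV = nR ΔT.
W = (0.409)(8.314)(252 − 503) = -853.5 J.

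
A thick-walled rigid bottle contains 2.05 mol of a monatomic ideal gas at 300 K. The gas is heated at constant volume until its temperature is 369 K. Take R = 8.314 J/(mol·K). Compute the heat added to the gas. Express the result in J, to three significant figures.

Constant volume ⇒ W = 0, so Q = ΔU = nCᵥΔT with Cᵥ = 3R/2 = 12.47 J/(mol·K).
ΔU = (2.05)(12.47)(369 − 300) = 1764 J.

Q ≈ 1760 J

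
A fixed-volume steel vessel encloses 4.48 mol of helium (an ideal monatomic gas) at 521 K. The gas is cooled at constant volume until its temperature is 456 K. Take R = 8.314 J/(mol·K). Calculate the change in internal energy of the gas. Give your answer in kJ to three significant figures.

Constant volume ⇒ W = 0, so Q = ΔU = nCᵥΔT with Cᵥ = 3R/2 = 12.47 J/(mol·K).
ΔU = (4.48)(12.47)(456 − 521) = -3632 J.

ΔU ≈ -3.63 kJ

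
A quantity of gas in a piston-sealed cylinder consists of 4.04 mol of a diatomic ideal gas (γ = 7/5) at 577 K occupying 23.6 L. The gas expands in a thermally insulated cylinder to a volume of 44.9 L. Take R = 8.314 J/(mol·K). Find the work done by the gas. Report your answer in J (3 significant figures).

W ≈ 11000 J

Adiabatic: TV^(γ−1) = const with γ = 7/5.
T₂ = T₁ (V₁/V₂)^(γ−1) = 577 × (23.6/44.9)^0.4 = 577 × 0.7732 = 446.1 K.
W_by = nCᵥ(T₁ − T₂) = (4.04)(20.79)(577 − 446.1) = 10991 J.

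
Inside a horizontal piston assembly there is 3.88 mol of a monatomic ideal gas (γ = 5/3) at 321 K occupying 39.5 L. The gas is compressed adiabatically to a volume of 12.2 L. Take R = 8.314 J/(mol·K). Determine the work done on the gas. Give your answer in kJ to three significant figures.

W ≈ 18.5 kJ

Adiabatic: TV^(γ−1) = const with γ = 5/3.
T₂ = T₁ (V₁/V₂)^(γ−1) = 321 × (39.5/12.2)^0.667 = 321 × 2.189 = 702.5 K.
W_by = nCᵥ(T₁ − T₂) = (3.88)(12.47)(321 − 702.5) = -18461 J.
Work on gas = −W_by = 18461 J.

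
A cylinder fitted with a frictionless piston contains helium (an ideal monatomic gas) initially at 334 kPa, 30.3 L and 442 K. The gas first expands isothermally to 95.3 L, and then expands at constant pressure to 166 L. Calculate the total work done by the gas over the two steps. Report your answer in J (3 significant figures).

Step 1 (isothermal): W = P₁V₁ ln(V₂/V₁) = (10120) ln(95.3/30.3) = 11597 J.
After step 1: P = 106.2 kPa, V = 95.3 L, T = 442 K.
Step 2 (isobaric): W = PΔV = (106.2 kPa)(166 − 95.3 L) = 7508 J.
W_total = 11597 + 7508 = 19104 J.

W_total ≈ 19100 J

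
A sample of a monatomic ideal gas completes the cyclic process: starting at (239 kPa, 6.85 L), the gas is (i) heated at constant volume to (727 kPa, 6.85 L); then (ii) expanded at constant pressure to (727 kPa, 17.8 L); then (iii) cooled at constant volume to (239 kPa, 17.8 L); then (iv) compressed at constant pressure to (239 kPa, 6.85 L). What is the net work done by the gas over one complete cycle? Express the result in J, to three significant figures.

W_net ≈ 5340 J

Constant-volume legs do no work.
W(ii) = (727)(17.8 − 6.85) = 7961 J; W(iv) = (239)(6.85 − 17.8) = -2617 J.
W_net = 7961 − 2617 = 5344 J (the clockwise enclosed area).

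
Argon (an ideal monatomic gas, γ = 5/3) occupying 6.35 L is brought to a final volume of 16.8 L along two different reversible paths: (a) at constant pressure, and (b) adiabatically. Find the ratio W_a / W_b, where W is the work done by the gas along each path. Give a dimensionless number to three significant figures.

Path (a) isobaric: W = P₁(V₂ − V₁) → W_a/(P₁V₁) = 1.646.
Path (b) adiabatic: W = P₁V₁(1 − (V₁/V₂)^(γ−1))/(γ−1) → W_b/(P₁V₁) = 0.7158.
W_a / W_b = 1.646 / 0.7158 = 2.299.

W_a / W_b ≈ 2.30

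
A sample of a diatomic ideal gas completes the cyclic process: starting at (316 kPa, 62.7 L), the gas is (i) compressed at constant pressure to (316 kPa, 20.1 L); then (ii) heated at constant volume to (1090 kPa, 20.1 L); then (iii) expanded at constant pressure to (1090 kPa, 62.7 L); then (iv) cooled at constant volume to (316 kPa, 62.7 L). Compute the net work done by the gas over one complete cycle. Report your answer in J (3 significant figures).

W_net ≈ 33000 J

Constant-volume legs do no work.
W(i) = (316)(20.1 − 62.7) = -13462 J; W(iii) = (1090)(62.7 − 20.1) = 46434 J.
W_net = -13462 + 46434 = 32972 J (the clockwise enclosed area).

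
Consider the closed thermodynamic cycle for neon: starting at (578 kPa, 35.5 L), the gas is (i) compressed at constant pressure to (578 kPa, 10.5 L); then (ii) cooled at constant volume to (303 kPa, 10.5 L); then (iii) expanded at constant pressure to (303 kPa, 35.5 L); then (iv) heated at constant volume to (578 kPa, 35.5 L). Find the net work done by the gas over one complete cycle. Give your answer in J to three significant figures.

Constant-volume legs do no work.
W(i) = (578)(10.5 − 35.5) = -14450 J; W(iii) = (303)(35.5 − 10.5) = 7575 J.
W_net = -14450 + 7575 = -6875 J (the counter-clockwise enclosed area).

W_net ≈ -6880 J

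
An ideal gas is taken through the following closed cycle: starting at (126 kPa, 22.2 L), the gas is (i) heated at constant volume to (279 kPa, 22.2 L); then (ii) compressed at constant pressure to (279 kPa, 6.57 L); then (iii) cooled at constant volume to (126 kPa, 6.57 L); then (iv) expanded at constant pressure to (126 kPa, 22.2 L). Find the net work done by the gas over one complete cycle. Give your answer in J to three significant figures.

Constant-volume legs do no work.
W(ii) = (279)(6.57 − 22.2) = -4361 J; W(iv) = (126)(22.2 − 6.57) = 1969 J.
W_net = -4361 + 1969 = -2391 J (the counter-clockwise enclosed area).

W_net ≈ -2390 J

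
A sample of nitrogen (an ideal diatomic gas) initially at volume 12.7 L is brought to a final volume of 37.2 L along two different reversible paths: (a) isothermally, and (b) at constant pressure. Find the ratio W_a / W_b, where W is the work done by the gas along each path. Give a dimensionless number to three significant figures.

Path (a) isothermal: W = P₁V₁ ln(V₂/V₁) → W_a/(P₁V₁) = 1.075.
Path (b) isobaric: W = P₁(V₂ − V₁) → W_b/(P₁V₁) = 1.929.
W_a / W_b = 1.075 / 1.929 = 0.5571.

W_a / W_b ≈ 0.557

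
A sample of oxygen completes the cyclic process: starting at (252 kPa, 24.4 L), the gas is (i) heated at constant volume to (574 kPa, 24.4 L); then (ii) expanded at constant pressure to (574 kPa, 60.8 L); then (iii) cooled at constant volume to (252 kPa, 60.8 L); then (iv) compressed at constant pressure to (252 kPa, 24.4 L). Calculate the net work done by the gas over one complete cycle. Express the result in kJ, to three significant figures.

Constant-volume legs do no work.
W(ii) = (574)(60.8 − 24.4) = 20894 J; W(iv) = (252)(24.4 − 60.8) = -9173 J.
W_net = 20894 − 9173 = 11721 J (the clockwise enclosed area).

W_net ≈ 11.7 kJ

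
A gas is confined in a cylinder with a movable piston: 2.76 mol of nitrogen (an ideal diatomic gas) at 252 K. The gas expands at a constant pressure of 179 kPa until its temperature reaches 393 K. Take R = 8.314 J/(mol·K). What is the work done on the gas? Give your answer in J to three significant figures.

Isobaric: W = P ΔV = nR ΔT.
W = (2.76)(8.314)(393 − 252) = 3235 J.
Work on gas = −W_by = -3235 J.

W ≈ -3240 J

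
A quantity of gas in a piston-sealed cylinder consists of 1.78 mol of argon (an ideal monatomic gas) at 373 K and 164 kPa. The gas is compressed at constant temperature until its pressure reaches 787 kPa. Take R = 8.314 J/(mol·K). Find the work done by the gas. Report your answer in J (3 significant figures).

Isothermal process: W = nRT ln(V₂/V₁) = nRT ln(P₁/P₂).
W = (1.78)(8.314)(373) × ln(164/787)
  = 5520 × ln(0.2084) = 5520 × -1.568
W_by_gas = -8657 J.

W ≈ -8660 J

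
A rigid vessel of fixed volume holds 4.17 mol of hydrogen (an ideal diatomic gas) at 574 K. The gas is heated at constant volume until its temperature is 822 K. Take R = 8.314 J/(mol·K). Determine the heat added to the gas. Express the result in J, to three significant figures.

Constant volume ⇒ W = 0, so Q = ΔU = nCᵥΔT with Cᵥ = 5R/2 = 20.79 J/(mol·K).
ΔU = (4.17)(20.79)(822 − 574) = 21495 J.

Q ≈ 21500 J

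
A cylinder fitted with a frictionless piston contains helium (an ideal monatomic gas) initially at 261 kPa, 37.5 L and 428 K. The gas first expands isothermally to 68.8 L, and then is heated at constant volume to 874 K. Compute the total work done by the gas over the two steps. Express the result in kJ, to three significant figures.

Step 1 (isothermal): W = P₁V₁ ln(V₂/V₁) = (9788) ln(68.8/37.5) = 5940 J.
Step 2 (isochoric): W = 0 (constant volume).
W_total = 5940 + 0 = 5940 J.

W_total ≈ 5.94 kJ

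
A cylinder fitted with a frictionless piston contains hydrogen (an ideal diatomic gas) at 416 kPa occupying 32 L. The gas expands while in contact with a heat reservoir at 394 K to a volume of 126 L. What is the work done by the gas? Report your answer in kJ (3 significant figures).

Isothermal: W = nRT ln(V₂/V₁) = P₁V₁ ln(V₂/V₁).
P₁V₁ = (416 kPa)(32 L) = 13312 J.
W = 13312 × ln(126/32) = 13312 × 1.371
W_by_gas = 18245 J.

W ≈ 18.2 kJ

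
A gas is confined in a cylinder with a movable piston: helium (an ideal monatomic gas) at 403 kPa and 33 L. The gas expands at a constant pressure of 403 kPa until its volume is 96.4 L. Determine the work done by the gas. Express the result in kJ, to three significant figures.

Isobaric: W = P ΔV.
W = (403 kPa)(96.4 − 33 L) = (403)(63.4) = 25550 J.

W ≈ 25.6 kJ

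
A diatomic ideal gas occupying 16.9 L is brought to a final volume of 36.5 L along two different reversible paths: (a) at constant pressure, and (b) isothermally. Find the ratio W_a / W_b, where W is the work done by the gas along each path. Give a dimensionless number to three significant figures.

Path (a) isobaric: W = P₁(V₂ − V₁) → W_a/(P₁V₁) = 1.16.
Path (b) isothermal: W = P₁V₁ ln(V₂/V₁) → W_b/(P₁V₁) = 0.77.
W_a / W_b = 1.16 / 0.77 = 1.506.

W_a / W_b ≈ 1.51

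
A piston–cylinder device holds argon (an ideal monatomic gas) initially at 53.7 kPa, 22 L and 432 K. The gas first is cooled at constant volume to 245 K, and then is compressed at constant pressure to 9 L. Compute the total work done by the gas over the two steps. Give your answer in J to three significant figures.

W_total ≈ -396 J

Step 1 (isochoric): W = 0 (constant volume).
After step 1: P = 30.45 kPa (V unchanged).
Step 2 (isobaric): W = PΔV = (30.45 kPa)(9 − 22 L) = -395.9 J.
W_total = 0 − 395.9 = -395.9 J.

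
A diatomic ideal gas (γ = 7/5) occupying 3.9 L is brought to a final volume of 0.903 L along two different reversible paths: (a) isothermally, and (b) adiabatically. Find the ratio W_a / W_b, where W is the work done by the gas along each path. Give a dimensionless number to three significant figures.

Path (a) isothermal: W = P₁V₁ ln(V₂/V₁) → W_a/(P₁V₁) = -1.463.
Path (b) adiabatic: W = P₁V₁(1 − (V₁/V₂)^(γ−1))/(γ−1) → W_b/(P₁V₁) = -1.988.
W_a / W_b = -1.463 / -1.988 = 0.7358.

W_a / W_b ≈ 0.736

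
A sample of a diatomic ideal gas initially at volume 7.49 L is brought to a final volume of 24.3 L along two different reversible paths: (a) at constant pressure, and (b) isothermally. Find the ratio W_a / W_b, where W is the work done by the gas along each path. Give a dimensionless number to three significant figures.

Path (a) isobaric: W = P₁(V₂ − V₁) → W_a/(P₁V₁) = 2.244.
Path (b) isothermal: W = P₁V₁ ln(V₂/V₁) → W_b/(P₁V₁) = 1.177.
W_a / W_b = 2.244 / 1.177 = 1.907.

W_a / W_b ≈ 1.91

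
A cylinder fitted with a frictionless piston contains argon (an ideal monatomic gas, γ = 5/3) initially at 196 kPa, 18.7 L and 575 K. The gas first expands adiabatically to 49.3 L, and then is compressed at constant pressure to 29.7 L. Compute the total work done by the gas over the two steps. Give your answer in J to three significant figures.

W_total ≈ 1850 J

Step 1 (adiabatic): W = (P₁V₁ − P₂V₂)/(γ−1) = (3665 − 1921)/0.667 = 2617 J.
After step 1: P = 38.96 kPa, V = 49.3 L, T = 301.3 K.
Step 2 (isobaric): W = PΔV = (38.96 kPa)(29.7 − 49.3 L) = -763.5 J.
W_total = 2617 − 763.5 = 1853 J.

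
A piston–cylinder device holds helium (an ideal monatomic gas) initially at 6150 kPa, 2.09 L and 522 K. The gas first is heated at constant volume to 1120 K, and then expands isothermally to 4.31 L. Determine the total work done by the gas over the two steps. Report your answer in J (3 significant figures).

W_total ≈ 20000 J

Step 1 (isochoric): W = 0 (constant volume).
After step 1: P = 13195 kPa (V unchanged).
Step 2 (isothermal): W = P₁V₁ ln(V₂/V₁) = (27578) ln(4.31/2.09) = 19961 J.
W_total = 0 + 19961 = 19961 J.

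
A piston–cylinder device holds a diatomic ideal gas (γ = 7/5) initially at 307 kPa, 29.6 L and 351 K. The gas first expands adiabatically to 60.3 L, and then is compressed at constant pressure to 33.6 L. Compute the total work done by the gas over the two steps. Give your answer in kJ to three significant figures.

W_total ≈ 2.60 kJ

Step 1 (adiabatic): W = (P₁V₁ − P₂V₂)/(γ−1) = (9087 − 6836)/0.4 = 5627 J.
After step 1: P = 113.4 kPa, V = 60.3 L, T = 264.1 K.
Step 2 (isobaric): W = PΔV = (113.4 kPa)(33.6 − 60.3 L) = -3027 J.
W_total = 5627 − 3027 = 2600 J.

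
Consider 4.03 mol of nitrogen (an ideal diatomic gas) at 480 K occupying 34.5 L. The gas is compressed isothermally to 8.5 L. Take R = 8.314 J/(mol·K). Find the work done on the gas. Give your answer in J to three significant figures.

Isothermal: W = nRT ln(V₂/V₁).
W = (4.03)(8.314)(480) × ln(8.5/34.5)
  = 16083 × -1.401
W_by_gas = -22530 J; work on gas = −W_by = 22530 J.

W ≈ 22500 J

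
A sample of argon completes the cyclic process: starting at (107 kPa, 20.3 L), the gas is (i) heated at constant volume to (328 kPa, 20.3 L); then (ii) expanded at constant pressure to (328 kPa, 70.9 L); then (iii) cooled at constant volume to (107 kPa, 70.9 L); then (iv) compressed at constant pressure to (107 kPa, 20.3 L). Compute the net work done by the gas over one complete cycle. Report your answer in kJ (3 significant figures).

Constant-volume legs do no work.
W(ii) = (328)(70.9 − 20.3) = 16597 J; W(iv) = (107)(20.3 − 70.9) = -5414 J.
W_net = 16597 − 5414 = 11183 J (the clockwise enclosed area).

W_net ≈ 11.2 kJ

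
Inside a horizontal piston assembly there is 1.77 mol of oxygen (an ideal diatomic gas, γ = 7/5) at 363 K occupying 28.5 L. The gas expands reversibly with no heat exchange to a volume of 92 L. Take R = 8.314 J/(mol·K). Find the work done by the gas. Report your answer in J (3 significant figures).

W ≈ 5000 J

Adiabatic: TV^(γ−1) = const with γ = 7/5.
T₂ = T₁ (V₁/V₂)^(γ−1) = 363 × (28.5/92)^0.4 = 363 × 0.6258 = 227.2 K.
W_by = nCᵥ(T₁ − T₂) = (1.77)(20.79)(363 − 227.2) = 4998 J.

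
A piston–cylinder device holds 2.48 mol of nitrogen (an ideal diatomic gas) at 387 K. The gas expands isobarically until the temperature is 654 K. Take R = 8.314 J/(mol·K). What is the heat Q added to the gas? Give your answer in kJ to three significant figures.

Isobaric: W = nRΔT = (2.48)(8.314)(267) = 5505 J.
ΔU = nCᵥΔT with Cᵥ = 5R/2: ΔU = (2.48)(20.79)(267) = 13763 J.
Q = ΔU + W = 13763 + 5505 = 19268 J.

Q ≈ 19.3 kJ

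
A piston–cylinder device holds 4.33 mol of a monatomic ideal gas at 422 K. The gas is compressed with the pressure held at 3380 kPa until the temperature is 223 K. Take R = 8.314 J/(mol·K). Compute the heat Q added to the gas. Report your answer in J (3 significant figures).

Isobaric: W = nRΔT = (4.33)(8.314)(-199) = -7164 J.
ΔU = nCᵥΔT with Cᵥ = 3R/2: ΔU = (4.33)(12.47)(-199) = -10746 J.
Q = ΔU + W = -10746 − 7164 = -17910 J.

Q ≈ -17900 J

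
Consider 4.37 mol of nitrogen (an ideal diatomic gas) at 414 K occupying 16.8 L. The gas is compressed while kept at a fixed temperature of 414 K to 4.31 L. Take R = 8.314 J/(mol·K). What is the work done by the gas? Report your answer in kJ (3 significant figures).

W ≈ -20.5 kJ

Isothermal: W = nRT ln(V₂/V₁).
W = (4.37)(8.314)(414) × ln(4.31/16.8)
  = 15042 × -1.36
W_by_gas = -20463 J.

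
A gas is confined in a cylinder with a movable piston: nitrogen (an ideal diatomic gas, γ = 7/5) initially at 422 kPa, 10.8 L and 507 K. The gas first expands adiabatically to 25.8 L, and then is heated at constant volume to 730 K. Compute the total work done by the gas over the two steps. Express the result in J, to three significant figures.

Step 1 (adiabatic): W = (P₁V₁ − P₂V₂)/(γ−1) = (4558 − 3217)/0.4 = 3351 J.
Step 2 (isochoric): W = 0 (constant volume).
W_total = 3351 + 0 = 3351 J.

W_total ≈ 3350 J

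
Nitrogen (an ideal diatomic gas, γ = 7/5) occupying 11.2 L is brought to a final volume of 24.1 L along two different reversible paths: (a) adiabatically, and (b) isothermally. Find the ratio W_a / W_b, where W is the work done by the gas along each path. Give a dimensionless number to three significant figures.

W_a / W_b ≈ 0.861

Path (a) adiabatic: W = P₁V₁(1 − (V₁/V₂)^(γ−1))/(γ−1) → W_a/(P₁V₁) = 0.66.
Path (b) isothermal: W = P₁V₁ ln(V₂/V₁) → W_b/(P₁V₁) = 0.7663.
W_a / W_b = 0.66 / 0.7663 = 0.8613.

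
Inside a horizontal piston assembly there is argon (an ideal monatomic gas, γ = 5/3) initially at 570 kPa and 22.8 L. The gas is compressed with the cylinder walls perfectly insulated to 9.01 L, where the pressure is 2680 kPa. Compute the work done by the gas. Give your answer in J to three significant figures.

W ≈ -16700 J

Adiabatic: W = (P₁V₁ − P₂V₂)/(γ − 1) with γ = 5/3.
P₁V₁ = 12996 J, P₂V₂ = 24147 J.
W = (12996 − 24147) / 0.6667 = -16726 J.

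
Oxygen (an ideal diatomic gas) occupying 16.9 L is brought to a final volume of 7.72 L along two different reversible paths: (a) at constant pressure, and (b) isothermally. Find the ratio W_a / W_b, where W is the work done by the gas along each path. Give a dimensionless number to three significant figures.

Path (a) isobaric: W = P₁(V₂ − V₁) → W_a/(P₁V₁) = -0.5432.
Path (b) isothermal: W = P₁V₁ ln(V₂/V₁) → W_b/(P₁V₁) = -0.7835.
W_a / W_b = -0.5432 / -0.7835 = 0.6933.

W_a / W_b ≈ 0.693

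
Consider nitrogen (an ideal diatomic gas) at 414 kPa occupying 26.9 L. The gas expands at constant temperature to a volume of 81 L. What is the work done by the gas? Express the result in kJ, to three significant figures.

Isothermal: W = nRT ln(V₂/V₁) = P₁V₁ ln(V₂/V₁).
P₁V₁ = (414 kPa)(26.9 L) = 11137 J.
W = 11137 × ln(81/26.9) = 11137 × 1.102
W_by_gas = 12276 J.

W ≈ 12.3 kJ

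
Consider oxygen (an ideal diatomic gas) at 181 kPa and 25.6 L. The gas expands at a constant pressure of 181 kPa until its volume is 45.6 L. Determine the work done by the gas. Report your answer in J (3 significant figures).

Isobaric: W = P ΔV.
W = (181 kPa)(45.6 − 25.6 L) = (181)(20) = 3620 J.

W ≈ 3620 J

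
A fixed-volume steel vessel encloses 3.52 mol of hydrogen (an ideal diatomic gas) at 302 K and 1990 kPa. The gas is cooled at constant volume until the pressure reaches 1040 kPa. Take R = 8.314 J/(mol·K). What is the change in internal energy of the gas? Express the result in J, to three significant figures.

Constant volume ⇒ W = 0, so Q = ΔU = nCᵥΔT with Cᵥ = 5R/2 = 20.79 J/(mol·K).
At constant V, T₂/T₁ = P₂/P₁ ⇒ ΔT = T₁(P₂/P₁ − 1) = 302·(1040/1990 − 1) = -144.2 K.
ΔU = (3.52)(20.79)(-144.2) = -10548 J.

ΔU ≈ -10500 J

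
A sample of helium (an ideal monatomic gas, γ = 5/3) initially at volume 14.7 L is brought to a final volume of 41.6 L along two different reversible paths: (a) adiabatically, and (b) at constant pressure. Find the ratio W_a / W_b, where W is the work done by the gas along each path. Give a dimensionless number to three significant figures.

Path (a) adiabatic: W = P₁V₁(1 − (V₁/V₂)^(γ−1))/(γ−1) → W_a/(P₁V₁) = 0.7503.
Path (b) isobaric: W = P₁(V₂ − V₁) → W_b/(P₁V₁) = 1.83.
W_a / W_b = 0.7503 / 1.83 = 0.41.

W_a / W_b ≈ 0.410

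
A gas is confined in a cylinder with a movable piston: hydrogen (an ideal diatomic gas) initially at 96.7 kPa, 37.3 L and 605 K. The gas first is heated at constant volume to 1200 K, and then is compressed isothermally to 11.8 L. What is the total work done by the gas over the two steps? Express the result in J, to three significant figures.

Step 1 (isochoric): W = 0 (constant volume).
After step 1: P = 191.8 kPa (V unchanged).
Step 2 (isothermal): W = P₁V₁ ln(V₂/V₁) = (7154) ln(11.8/37.3) = -8234 J.
W_total = 0 − 8234 = -8234 J.

W_total ≈ -8230 J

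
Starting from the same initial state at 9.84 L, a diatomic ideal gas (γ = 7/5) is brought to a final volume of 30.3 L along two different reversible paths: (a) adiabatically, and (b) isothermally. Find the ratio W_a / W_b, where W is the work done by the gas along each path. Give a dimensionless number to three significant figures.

Path (a) adiabatic: W = P₁V₁(1 − (V₁/V₂)^(γ−1))/(γ−1) → W_a/(P₁V₁) = 0.9057.
Path (b) isothermal: W = P₁V₁ ln(V₂/V₁) → W_b/(P₁V₁) = 1.125.
W_a / W_b = 0.9057 / 1.125 = 0.8053.

W_a / W_b ≈ 0.805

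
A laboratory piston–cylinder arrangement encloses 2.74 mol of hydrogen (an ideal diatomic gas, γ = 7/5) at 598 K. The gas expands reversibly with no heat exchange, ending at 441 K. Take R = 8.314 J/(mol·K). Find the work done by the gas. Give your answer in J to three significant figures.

Adiabatic ⇒ Q = 0, so W_by = −ΔU = nCᵥ(T₁ − T₂).
Cᵥ = 5R/2 = 20.79 J/(mol·K).
W = (2.74)(20.79)(598 − 441) = 8941 J.

W ≈ 8940 J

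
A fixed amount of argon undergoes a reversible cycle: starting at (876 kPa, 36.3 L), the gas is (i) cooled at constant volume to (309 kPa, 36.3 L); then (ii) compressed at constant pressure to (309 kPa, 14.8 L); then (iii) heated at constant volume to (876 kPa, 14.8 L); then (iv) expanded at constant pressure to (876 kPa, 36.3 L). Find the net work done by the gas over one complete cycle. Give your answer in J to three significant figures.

Constant-volume legs do no work.
W(ii) = (309)(14.8 − 36.3) = -6643 J; W(iv) = (876)(36.3 − 14.8) = 18834 J.
W_net = -6643 + 18834 = 12190 J (the clockwise enclosed area).

W_net ≈ 12200 J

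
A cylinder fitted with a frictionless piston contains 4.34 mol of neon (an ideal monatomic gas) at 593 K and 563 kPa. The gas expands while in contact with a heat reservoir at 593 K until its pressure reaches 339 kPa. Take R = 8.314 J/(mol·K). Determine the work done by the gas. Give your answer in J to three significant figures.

Isothermal process: W = nRT ln(V₂/V₁) = nRT ln(P₁/P₂).
W = (4.34)(8.314)(593) × ln(563/339)
  = 21397 × ln(1.661) = 21397 × 0.5073
W_by_gas = 10854 J.

W ≈ 10900 J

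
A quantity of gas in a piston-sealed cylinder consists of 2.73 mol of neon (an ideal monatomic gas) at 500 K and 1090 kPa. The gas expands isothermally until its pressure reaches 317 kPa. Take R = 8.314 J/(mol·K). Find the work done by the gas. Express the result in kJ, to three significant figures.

W ≈ 14.0 kJ

Isothermal process: W = nRT ln(V₂/V₁) = nRT ln(P₁/P₂).
W = (2.73)(8.314)(500) × ln(1090/317)
  = 11349 × ln(3.438) = 11349 × 1.235
W_by_gas = 14016 J.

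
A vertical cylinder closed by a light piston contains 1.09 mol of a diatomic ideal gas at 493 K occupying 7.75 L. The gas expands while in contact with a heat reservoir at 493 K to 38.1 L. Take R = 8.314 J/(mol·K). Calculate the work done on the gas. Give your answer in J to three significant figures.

W ≈ -7110 J

Isothermal: W = nRT ln(V₂/V₁).
W = (1.09)(8.314)(493) × ln(38.1/7.75)
  = 4468 × 1.593
W_by_gas = 7115 J; work on gas = −W_by = -7115 J.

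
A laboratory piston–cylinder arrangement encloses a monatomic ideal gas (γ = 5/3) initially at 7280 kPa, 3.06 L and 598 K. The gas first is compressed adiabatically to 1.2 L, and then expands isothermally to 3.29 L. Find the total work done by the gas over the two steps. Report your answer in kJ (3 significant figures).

W_total ≈ 13.0 kJ

Step 1 (adiabatic): W = (P₁V₁ − P₂V₂)/(γ−1) = (22277 − 41580)/0.667 = -28954 J.
After step 1: P = 34650 kPa, V = 1.2 L, T = 1116 K.
Step 2 (isothermal): W = P₁V₁ ln(V₂/V₁) = (41580) ln(3.29/1.2) = 41936 J.
W_total = -28954 + 41936 = 12982 J.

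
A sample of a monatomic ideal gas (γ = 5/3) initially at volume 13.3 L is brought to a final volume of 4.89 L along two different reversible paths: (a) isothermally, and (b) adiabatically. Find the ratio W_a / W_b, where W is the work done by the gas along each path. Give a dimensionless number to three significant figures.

W_a / W_b ≈ 0.703

Path (a) isothermal: W = P₁V₁ ln(V₂/V₁) → W_a/(P₁V₁) = -1.001.
Path (b) adiabatic: W = P₁V₁(1 − (V₁/V₂)^(γ−1))/(γ−1) → W_b/(P₁V₁) = -1.423.
W_a / W_b = -1.001 / -1.423 = 0.7033.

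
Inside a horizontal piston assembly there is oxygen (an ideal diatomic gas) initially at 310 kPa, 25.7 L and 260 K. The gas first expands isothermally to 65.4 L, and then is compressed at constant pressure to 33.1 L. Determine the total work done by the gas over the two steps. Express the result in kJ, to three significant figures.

W_total ≈ 3.51 kJ

Step 1 (isothermal): W = P₁V₁ ln(V₂/V₁) = (7967) ln(65.4/25.7) = 7441 J.
After step 1: P = 121.8 kPa, V = 65.4 L, T = 260 K.
Step 2 (isobaric): W = PΔV = (121.8 kPa)(33.1 − 65.4 L) = -3935 J.
W_total = 7441 − 3935 = 3507 J.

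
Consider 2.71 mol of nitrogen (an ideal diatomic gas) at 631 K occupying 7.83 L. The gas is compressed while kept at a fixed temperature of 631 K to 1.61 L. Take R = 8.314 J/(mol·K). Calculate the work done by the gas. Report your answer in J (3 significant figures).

Isothermal: W = nRT ln(V₂/V₁).
W = (2.71)(8.314)(631) × ln(1.61/7.83)
  = 14217 × -1.582
W_by_gas = -22487 J.

W ≈ -22500 J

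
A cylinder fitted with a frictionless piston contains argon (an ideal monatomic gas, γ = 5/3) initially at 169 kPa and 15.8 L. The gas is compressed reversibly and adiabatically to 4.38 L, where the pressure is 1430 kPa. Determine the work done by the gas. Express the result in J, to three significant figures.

Adiabatic: W = (P₁V₁ − P₂V₂)/(γ − 1) with γ = 5/3.
P₁V₁ = 2670 J, P₂V₂ = 6263 J.
W = (2670 − 6263) / 0.6667 = -5390 J.

W ≈ -5390 J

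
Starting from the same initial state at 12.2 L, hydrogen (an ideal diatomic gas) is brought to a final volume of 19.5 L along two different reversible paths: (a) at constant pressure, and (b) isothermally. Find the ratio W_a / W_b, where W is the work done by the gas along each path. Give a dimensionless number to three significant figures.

W_a / W_b ≈ 1.28

Path (a) isobaric: W = P₁(V₂ − V₁) → W_a/(P₁V₁) = 0.5984.
Path (b) isothermal: W = P₁V₁ ln(V₂/V₁) → W_b/(P₁V₁) = 0.469.
W_a / W_b = 0.5984 / 0.469 = 1.276.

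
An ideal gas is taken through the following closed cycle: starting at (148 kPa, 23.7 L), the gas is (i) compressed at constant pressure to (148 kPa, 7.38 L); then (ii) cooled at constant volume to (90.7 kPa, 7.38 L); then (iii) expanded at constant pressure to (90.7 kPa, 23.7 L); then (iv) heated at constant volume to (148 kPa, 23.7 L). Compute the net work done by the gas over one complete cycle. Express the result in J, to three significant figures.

W_net ≈ -935 J

Constant-volume legs do no work.
W(i) = (148)(7.38 − 23.7) = -2415 J; W(iii) = (90.7)(23.7 − 7.38) = 1480 J.
W_net = -2415 + 1480 = -935.1 J (the counter-clockwise enclosed area).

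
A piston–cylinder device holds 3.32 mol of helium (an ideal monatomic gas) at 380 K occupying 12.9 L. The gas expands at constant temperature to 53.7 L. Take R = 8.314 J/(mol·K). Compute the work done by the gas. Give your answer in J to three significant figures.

Isothermal: W = nRT ln(V₂/V₁).
W = (3.32)(8.314)(380) × ln(53.7/12.9)
  = 10489 × 1.426
W_by_gas = 14959 J.

W ≈ 15000 J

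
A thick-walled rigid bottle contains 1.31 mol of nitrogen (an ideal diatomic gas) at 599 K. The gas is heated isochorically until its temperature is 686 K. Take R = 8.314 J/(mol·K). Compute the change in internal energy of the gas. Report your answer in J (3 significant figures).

Constant volume ⇒ W = 0, so Q = ΔU = nCᵥΔT with Cᵥ = 5R/2 = 20.79 J/(mol·K).
ΔU = (1.31)(20.79)(686 − 599) = 2369 J.

ΔU ≈ 2370 J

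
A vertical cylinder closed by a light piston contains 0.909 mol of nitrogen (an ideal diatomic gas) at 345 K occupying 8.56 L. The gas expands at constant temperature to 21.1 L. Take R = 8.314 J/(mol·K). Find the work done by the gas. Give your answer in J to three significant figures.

W ≈ 2350 J

Isothermal: W = nRT ln(V₂/V₁).
W = (0.909)(8.314)(345) × ln(21.1/8.56)
  = 2607 × 0.9022
W_by_gas = 2352 J.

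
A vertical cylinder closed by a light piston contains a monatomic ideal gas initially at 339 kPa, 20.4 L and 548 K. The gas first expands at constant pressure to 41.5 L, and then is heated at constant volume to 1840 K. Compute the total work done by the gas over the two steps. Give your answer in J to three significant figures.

Step 1 (isobaric): W = PΔV = (339 kPa)(41.5 − 20.4 L) = 7153 J.
Step 2 (isochoric): W = 0 (constant volume).
W_total = 7153 + 0 = 7153 J.

W_total ≈ 7150 J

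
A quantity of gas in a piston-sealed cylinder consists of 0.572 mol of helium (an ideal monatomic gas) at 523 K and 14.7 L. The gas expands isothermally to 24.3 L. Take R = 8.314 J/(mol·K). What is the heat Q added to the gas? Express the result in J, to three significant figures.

Q ≈ 1250 J

Isothermal ⇒ ΔU = 0, so Q = W = nRT ln(V₂/V₁).
Q = (0.572)(8.314)(523) ln(24.3/14.7) = 2487 × 0.5026 = 1250 J.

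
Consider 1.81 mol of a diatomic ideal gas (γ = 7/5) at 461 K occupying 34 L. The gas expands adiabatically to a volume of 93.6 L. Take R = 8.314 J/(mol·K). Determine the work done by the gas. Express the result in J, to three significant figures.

W ≈ 5780 J

Adiabatic: TV^(γ−1) = const with γ = 7/5.
T₂ = T₁ (V₁/V₂)^(γ−1) = 461 × (34/93.6)^0.4 = 461 × 0.6669 = 307.5 K.
W_by = nCᵥ(T₁ − T₂) = (1.81)(20.79)(461 − 307.5) = 5776 J.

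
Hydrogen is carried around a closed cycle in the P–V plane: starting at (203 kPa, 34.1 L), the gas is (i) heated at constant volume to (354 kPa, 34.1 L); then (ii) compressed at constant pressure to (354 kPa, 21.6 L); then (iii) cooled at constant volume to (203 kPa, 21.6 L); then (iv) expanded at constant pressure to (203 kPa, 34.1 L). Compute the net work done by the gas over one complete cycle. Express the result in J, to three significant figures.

Constant-volume legs do no work.
W(ii) = (354)(21.6 − 34.1) = -4425 J; W(iv) = (203)(34.1 − 21.6) = 2538 J.
W_net = -4425 + 2538 = -1888 J (the counter-clockwise enclosed area).

W_net ≈ -1890 J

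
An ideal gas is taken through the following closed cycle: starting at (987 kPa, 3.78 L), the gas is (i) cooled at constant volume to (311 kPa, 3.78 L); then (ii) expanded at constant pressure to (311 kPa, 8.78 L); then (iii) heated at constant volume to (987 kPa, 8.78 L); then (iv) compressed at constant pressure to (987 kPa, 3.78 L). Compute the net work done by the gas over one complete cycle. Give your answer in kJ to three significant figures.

W_net ≈ -3.38 kJ

Constant-volume legs do no work.
W(ii) = (311)(8.78 − 3.78) = 1555 J; W(iv) = (987)(3.78 − 8.78) = -4935 J.
W_net = 1555 − 4935 = -3380 J (the counter-clockwise enclosed area).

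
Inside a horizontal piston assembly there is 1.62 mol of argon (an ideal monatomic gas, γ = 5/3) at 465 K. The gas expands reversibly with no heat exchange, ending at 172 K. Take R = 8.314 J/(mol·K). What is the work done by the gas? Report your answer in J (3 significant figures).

W ≈ 5920 J

Adiabatic ⇒ Q = 0, so W_by = −ΔU = nCᵥ(T₁ − T₂).
Cᵥ = 3R/2 = 12.47 J/(mol·K).
W = (1.62)(12.47)(465 − 172) = 5919 J.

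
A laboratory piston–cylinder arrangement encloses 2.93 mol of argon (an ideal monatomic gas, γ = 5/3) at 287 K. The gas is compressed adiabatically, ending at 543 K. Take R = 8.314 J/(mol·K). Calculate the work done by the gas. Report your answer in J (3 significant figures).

Adiabatic ⇒ Q = 0, so W_by = −ΔU = nCᵥ(T₁ − T₂).
Cᵥ = 3R/2 = 12.47 J/(mol·K).
W = (2.93)(12.47)(287 − 543) = -9354 J.

W ≈ -9350 J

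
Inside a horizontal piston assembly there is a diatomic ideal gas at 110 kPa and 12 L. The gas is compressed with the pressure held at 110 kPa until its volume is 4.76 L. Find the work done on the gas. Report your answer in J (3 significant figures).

Isobaric: W = P ΔV.
W = (110 kPa)(4.76 − 12 L) = (110)(-7.24) = -796.4 J.
Work on gas = −W_by = 796.4 J.

W ≈ 796 J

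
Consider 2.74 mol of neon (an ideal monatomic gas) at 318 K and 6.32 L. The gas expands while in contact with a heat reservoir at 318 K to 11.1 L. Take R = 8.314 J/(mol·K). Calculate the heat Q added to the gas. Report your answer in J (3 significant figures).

Q ≈ 4080 J

Isothermal ⇒ ΔU = 0, so Q = W = nRT ln(V₂/V₁).
Q = (2.74)(8.314)(318) ln(11.1/6.32) = 7244 × 0.5632 = 4080 J.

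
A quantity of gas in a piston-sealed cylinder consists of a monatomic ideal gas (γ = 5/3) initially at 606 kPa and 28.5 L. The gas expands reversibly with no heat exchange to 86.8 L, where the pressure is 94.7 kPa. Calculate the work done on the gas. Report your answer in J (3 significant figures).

W ≈ -13600 J

Adiabatic: W = (P₁V₁ − P₂V₂)/(γ − 1) with γ = 5/3.
P₁V₁ = 17271 J, P₂V₂ = 8220 J.
W = (17271 − 8220) / 0.6667 = 13577 J.
Work on gas = −W_by = -13577 J.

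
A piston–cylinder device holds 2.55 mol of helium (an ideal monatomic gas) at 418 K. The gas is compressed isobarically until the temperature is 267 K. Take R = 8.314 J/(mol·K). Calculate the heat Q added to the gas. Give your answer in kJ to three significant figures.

Q ≈ -8.00 kJ

Isobaric: W = nRΔT = (2.55)(8.314)(-151) = -3201 J.
ΔU = nCᵥΔT with Cᵥ = 3R/2: ΔU = (2.55)(12.47)(-151) = -4802 J.
Q = ΔU + W = -4802 − 3201 = -8003 J.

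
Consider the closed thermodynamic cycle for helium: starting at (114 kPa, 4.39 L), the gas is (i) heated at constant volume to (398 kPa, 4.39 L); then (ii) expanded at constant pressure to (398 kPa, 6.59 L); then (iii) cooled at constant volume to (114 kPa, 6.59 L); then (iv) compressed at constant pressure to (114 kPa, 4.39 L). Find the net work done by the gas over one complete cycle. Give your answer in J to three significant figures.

W_net ≈ 625 J

Constant-volume legs do no work.
W(ii) = (398)(6.59 − 4.39) = 875.6 J; W(iv) = (114)(4.39 − 6.59) = -250.8 J.
W_net = 875.6 − 250.8 = 624.8 J (the clockwise enclosed area).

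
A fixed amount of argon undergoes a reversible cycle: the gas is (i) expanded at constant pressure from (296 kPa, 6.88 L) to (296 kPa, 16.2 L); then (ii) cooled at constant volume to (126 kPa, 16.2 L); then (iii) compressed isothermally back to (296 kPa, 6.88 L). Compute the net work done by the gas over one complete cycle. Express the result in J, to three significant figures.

Leg (i): W = PΔV = (296)(16.2 − 6.88) = 2759 J.
Leg (ii): W = 0.
Leg (iii): W = PᵢVᵢ ln(V_f/Vᵢ) = (2041) ln(6.88/16.2) = -1748 J.
W_net = 2759 − 1748 = 1011 J.

W_net ≈ 1010 J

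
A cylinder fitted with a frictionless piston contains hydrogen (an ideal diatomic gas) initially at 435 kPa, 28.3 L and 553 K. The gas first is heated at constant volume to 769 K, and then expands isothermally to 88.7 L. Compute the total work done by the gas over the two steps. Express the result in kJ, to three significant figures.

W_total ≈ 19.6 kJ

Step 1 (isochoric): W = 0 (constant volume).
After step 1: P = 604.9 kPa (V unchanged).
Step 2 (isothermal): W = P₁V₁ ln(V₂/V₁) = (17119) ln(88.7/28.3) = 19557 J.
W_total = 0 + 19557 = 19557 J.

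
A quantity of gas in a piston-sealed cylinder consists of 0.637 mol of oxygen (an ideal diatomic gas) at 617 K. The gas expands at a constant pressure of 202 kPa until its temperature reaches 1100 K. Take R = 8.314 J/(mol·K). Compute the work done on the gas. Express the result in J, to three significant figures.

Isobaric: W = P ΔV = nR ΔT.
W = (0.637)(8.314)(1100 − 617) = 2558 J.
Work on gas = −W_by = -2558 J.

W ≈ -2560 J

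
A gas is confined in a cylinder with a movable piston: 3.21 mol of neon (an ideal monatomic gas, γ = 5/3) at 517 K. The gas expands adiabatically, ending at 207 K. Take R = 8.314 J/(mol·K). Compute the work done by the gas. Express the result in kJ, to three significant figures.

Adiabatic ⇒ Q = 0, so W_by = −ΔU = nCᵥ(T₁ − T₂).
Cᵥ = 3R/2 = 12.47 J/(mol·K).
W = (3.21)(12.47)(517 − 207) = 12410 J.

W ≈ 12.4 kJ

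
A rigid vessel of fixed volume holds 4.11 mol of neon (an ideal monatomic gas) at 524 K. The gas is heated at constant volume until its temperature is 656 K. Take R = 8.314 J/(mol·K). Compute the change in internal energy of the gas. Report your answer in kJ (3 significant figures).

Constant volume ⇒ W = 0, so Q = ΔU = nCᵥΔT with Cᵥ = 3R/2 = 12.47 J/(mol·K).
ΔU = (4.11)(12.47)(656 − 524) = 6766 J.

ΔU ≈ 6.77 kJ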